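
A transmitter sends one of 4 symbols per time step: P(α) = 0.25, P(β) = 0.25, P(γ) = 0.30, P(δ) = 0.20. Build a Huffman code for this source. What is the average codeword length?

Repeatedly combine the two least-probable nodes; the expected code length is the sum of the merged weights.
merge 1/5 + 1/4 → 9/20
merge 1/4 + 3/10 → 11/20
merge 9/20 + 11/20 → 1
L = 9/20 + 11/20 + 1 = 2 bits/symbol.

2 bits/symbol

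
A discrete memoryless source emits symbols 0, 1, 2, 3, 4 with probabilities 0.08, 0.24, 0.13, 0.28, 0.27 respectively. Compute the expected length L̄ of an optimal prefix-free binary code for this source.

Repeatedly combine the two least-probable nodes; the expected code length is the sum of the merged weights.
merge 2/25 + 13/100 → 21/100
merge 21/100 + 6/25 → 9/20
merge 27/100 + 7/25 → 11/20
merge 9/20 + 11/20 → 1
L = 21/100 + 9/20 + 11/20 + 1 = 221/100 = 2.21 bits/symbol.

2.21 bits/symbol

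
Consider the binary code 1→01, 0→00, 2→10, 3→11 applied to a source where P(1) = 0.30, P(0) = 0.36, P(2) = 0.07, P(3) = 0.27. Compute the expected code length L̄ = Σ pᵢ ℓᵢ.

2 bits/symbol

L̄ = Σ pᵢ·ℓᵢ = 0.30·2 + 0.36·2 + 0.07·2 + 0.27·2 = 2 bits/symbol.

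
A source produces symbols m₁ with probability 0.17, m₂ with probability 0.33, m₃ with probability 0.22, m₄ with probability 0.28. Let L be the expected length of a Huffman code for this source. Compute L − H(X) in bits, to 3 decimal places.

0.043 bits

Entropy H = −Σ p log₂ p ≈ 1.9572 bits.
Huffman merges: 17/100+11/50→39/100; 7/25+33/100→61/100; 39/100+61/100→1. L = 2 ≈ 2.0000.
L − H = 2.0000 − 1.9572 = 0.043 bits.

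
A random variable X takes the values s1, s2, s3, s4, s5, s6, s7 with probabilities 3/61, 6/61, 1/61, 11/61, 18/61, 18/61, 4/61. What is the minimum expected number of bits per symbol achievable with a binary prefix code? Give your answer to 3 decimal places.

2.426 bits/symbol

Repeatedly combine the two least-probable nodes; the expected code length is the sum of the merged weights.
merge 1/61 + 3/61 → 4/61
merge 4/61 + 4/61 → 8/61
merge 6/61 + 8/61 → 14/61
merge 11/61 + 14/61 → 25/61
merge 18/61 + 18/61 → 36/61
merge 25/61 + 36/61 → 1
L = 4/61 + 8/61 + 14/61 + 25/61 + 36/61 + 1 = 148/61 ≈ 2.426 bits/symbol.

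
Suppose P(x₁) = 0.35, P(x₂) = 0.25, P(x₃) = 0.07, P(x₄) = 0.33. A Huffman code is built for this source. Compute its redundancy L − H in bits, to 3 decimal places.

Entropy H = −Σ p log₂ p ≈ 1.8265 bits.
Huffman merges: 7/100+1/4→8/25; 8/25+33/100→13/20; 7/20+13/20→1. L = 197/100 ≈ 1.9700.
L − H = 1.9700 − 1.8265 = 0.144 bits.

0.144 bits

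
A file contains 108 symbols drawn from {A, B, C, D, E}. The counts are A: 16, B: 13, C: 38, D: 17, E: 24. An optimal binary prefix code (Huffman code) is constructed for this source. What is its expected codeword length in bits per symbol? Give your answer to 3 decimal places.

Probabilities are the counts divided by 108.
Repeatedly combine the two least-probable nodes; the expected code length is the sum of the merged weights.
merge 13/108 + 4/27 → 29/108
merge 17/108 + 2/9 → 41/108
merge 29/108 + 19/54 → 67/108
merge 41/108 + 67/108 → 1
L = 29/108 + 41/108 + 67/108 + 1 = 245/108 ≈ 2.269 bits/symbol.

2.269 bits/symbol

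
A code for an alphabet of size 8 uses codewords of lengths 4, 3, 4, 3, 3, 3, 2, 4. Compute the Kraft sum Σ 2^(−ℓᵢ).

With common denominator 2^4 = 16: Σ 2^(−ℓᵢ) = 1/16 + 2/16 + 1/16 + 2/16 + 2/16 + 2/16 + 4/16 + 1/16 = 15/16 = 0.9375.

0.9375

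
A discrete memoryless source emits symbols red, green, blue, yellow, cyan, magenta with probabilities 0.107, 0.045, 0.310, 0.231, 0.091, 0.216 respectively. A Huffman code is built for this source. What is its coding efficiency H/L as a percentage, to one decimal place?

98.8%

Entropy H = −Σ p log₂ p ≈ 2.3507 bits.
Huffman merges: 9/200+91/1000→17/125; 107/1000+17/125→243/1000; 27/125+231/1000→447/1000; 243/1000+31/100→553/1000; 447/1000+553/1000→1. L = 2379/1000 ≈ 2.3790.
Efficiency = H/L = 2.3507/2.3790 = 98.8%.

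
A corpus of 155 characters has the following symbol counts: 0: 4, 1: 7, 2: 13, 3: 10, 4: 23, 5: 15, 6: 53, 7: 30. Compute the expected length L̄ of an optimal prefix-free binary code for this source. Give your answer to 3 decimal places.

2.671 bits/symbol

Probabilities are the counts divided by 155.
Repeatedly combine the two least-probable nodes; the expected code length is the sum of the merged weights.
merge 4/155 + 7/155 → 11/155
merge 2/31 + 11/155 → 21/155
merge 13/155 + 3/31 → 28/155
merge 21/155 + 23/155 → 44/155
merge 28/155 + 6/31 → 58/155
merge 44/155 + 53/155 → 97/155
merge 58/155 + 97/155 → 1
L = 11/155 + 21/155 + 28/155 + 44/155 + 58/155 + 97/155 + 1 = 414/155 ≈ 2.671 bits/symbol.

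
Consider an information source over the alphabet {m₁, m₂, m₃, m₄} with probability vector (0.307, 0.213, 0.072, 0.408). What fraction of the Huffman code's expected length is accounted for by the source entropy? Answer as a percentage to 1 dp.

95.9%

Entropy H = −Σ p log₂ p ≈ 1.7992 bits.
Huffman merges: 9/125+213/1000→57/200; 57/200+307/1000→74/125; 51/125+74/125→1. L = 1877/1000 ≈ 1.8770.
Efficiency = H/L = 1.7992/1.8770 = 95.9%.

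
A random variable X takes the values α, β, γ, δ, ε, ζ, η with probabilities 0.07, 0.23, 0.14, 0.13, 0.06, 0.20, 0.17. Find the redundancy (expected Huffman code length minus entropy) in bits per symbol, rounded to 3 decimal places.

0.022 bits

Entropy H = −Σ p log₂ p ≈ 2.6785 bits.
Huffman merges: 3/50+7/100→13/100; 13/100+13/100→13/50; 7/50+17/100→31/100; 1/5+23/100→43/100; 13/50+31/100→57/100; 43/100+57/100→1. L = 27/10 ≈ 2.7000.
L − H = 2.7000 − 2.6785 = 0.022 bits.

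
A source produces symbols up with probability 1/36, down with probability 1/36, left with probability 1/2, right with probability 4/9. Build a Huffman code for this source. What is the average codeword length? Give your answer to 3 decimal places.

Repeatedly combine the two least-probable nodes; the expected code length is the sum of the merged weights.
merge 1/36 + 1/36 → 1/18
merge 1/18 + 4/9 → 1/2
merge 1/2 + 1/2 → 1
L = 1/18 + 1/2 + 1 = 14/9 ≈ 1.556 bits/symbol.

1.556 bits/symbol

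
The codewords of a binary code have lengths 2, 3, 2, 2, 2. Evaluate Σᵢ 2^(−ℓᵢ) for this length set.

With common denominator 2^3 = 8: Σ 2^(−ℓᵢ) = 2/8 + 1/8 + 2/8 + 2/8 + 2/8 = 9/8 = 1.125.

1.125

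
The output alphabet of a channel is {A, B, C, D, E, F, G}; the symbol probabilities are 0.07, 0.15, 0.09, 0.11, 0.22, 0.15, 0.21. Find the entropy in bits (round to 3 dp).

H = −Σ pᵢ log₂ pᵢ.
−0.07·log₂(0.07) = 0.2686
−0.15·log₂(0.15) = 0.4105
−0.09·log₂(0.09) = 0.3127
−0.11·log₂(0.11) = 0.3503
−0.22·log₂(0.22) = 0.4806
−0.15·log₂(0.15) = 0.4105
−0.21·log₂(0.21) = 0.4728
Sum ≈ 2.7060 → 2.706 bits.

2.706 bits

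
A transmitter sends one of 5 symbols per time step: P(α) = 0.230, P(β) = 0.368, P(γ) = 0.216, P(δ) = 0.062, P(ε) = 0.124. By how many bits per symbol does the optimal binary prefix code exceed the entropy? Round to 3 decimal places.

Entropy H = −Σ p log₂ p ≈ 2.1181 bits.
Huffman merges: 31/500+31/250→93/500; 93/500+27/125→201/500; 23/100+46/125→299/500; 201/500+299/500→1. L = 1093/500 ≈ 2.1860.
L − H = 2.1860 − 2.1181 = 0.068 bits.

0.068 bits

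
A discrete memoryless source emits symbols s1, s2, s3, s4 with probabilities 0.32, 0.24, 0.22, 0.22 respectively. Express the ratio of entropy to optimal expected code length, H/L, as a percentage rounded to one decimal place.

Entropy H = −Σ p log₂ p ≈ 1.9813 bits.
Huffman merges: 11/50+11/50→11/25; 6/25+8/25→14/25; 11/25+14/25→1. L = 2 ≈ 2.0000.
Efficiency = H/L = 1.9813/2.0000 = 99.1%.

99.1%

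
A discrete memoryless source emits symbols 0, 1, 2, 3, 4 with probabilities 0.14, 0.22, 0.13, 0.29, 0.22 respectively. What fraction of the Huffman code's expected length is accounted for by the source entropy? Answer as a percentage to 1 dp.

99.5%

Entropy H = −Σ p log₂ p ≈ 2.2588 bits.
Huffman merges: 13/100+7/50→27/100; 11/50+11/50→11/25; 27/100+29/100→14/25; 11/25+14/25→1. L = 227/100 ≈ 2.2700.
Efficiency = H/L = 2.2588/2.2700 = 99.5%.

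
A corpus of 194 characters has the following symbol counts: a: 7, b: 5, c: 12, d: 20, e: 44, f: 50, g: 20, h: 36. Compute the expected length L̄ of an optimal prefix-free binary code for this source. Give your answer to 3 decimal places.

Probabilities are the counts divided by 194.
Repeatedly combine the two least-probable nodes; the expected code length is the sum of the merged weights.
merge 5/194 + 7/194 → 6/97
merge 6/97 + 6/97 → 12/97
merge 10/97 + 10/97 → 20/97
merge 12/97 + 18/97 → 30/97
merge 20/97 + 22/97 → 42/97
merge 25/97 + 30/97 → 55/97
merge 42/97 + 55/97 → 1
L = 6/97 + 12/97 + 20/97 + 30/97 + 42/97 + 55/97 + 1 = 262/97 ≈ 2.701 bits/symbol.

2.701 bits/symbol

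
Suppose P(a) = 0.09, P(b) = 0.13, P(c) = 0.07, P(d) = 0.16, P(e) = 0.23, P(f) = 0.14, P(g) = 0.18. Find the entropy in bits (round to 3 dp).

H = −Σ pᵢ log₂ pᵢ.
−0.09·log₂(0.09) = 0.3127
−0.13·log₂(0.13) = 0.3826
−0.07·log₂(0.07) = 0.2686
−0.16·log₂(0.16) = 0.4230
−0.23·log₂(0.23) = 0.4877
−0.14·log₂(0.14) = 0.3971
−0.18·log₂(0.18) = 0.4453
Sum ≈ 2.7170 → 2.717 bits.

2.717 bits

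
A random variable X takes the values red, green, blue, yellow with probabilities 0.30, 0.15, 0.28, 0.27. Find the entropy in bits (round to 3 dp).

H = −Σ pᵢ log₂ pᵢ.
−0.30·log₂(0.30) = 0.5211
−0.15·log₂(0.15) = 0.4105
−0.28·log₂(0.28) = 0.5142
−0.27·log₂(0.27) = 0.5100
Sum ≈ 1.9559 → 1.956 bits.

1.956 bits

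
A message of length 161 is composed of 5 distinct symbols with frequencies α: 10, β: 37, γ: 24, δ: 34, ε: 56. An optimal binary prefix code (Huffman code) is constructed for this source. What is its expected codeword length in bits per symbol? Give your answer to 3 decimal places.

Probabilities are the counts divided by 161.
Repeatedly combine the two least-probable nodes; the expected code length is the sum of the merged weights.
merge 10/161 + 24/161 → 34/161
merge 34/161 + 34/161 → 68/161
merge 37/161 + 8/23 → 93/161
merge 68/161 + 93/161 → 1
L = 34/161 + 68/161 + 93/161 + 1 = 356/161 ≈ 2.211 bits/symbol.

2.211 bits/symbol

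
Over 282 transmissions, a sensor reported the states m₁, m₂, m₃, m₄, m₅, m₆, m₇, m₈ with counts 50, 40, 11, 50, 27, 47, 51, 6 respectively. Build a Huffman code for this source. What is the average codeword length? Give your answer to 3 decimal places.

Probabilities are the counts divided by 282.
Repeatedly combine the two least-probable nodes; the expected code length is the sum of the merged weights.
merge 1/47 + 11/282 → 17/282
merge 17/282 + 9/94 → 22/141
merge 20/141 + 22/141 → 14/47
merge 1/6 + 25/141 → 97/282
merge 25/141 + 17/94 → 101/282
merge 14/47 + 97/282 → 181/282
merge 101/282 + 181/282 → 1
L = 17/282 + 22/141 + 14/47 + 97/282 + 101/282 + 181/282 + 1 = 403/141 ≈ 2.858 bits/symbol.

2.858 bits/symbol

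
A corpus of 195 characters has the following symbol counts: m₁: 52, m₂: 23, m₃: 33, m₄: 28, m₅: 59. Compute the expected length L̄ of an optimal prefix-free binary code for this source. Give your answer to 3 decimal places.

Probabilities are the counts divided by 195.
Repeatedly combine the two least-probable nodes; the expected code length is the sum of the merged weights.
merge 23/195 + 28/195 → 17/65
merge 11/65 + 17/65 → 28/65
merge 4/15 + 59/195 → 37/65
merge 28/65 + 37/65 → 1
L = 17/65 + 28/65 + 37/65 + 1 = 147/65 ≈ 2.262 bits/symbol.

2.262 bits/symbol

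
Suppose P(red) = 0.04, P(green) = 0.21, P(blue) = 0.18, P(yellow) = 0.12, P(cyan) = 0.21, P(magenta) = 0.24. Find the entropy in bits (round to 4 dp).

H = −Σ pᵢ log₂ pᵢ.
−0.04·log₂(0.04) = 0.1858
−0.21·log₂(0.21) = 0.4728
−0.18·log₂(0.18) = 0.4453
−0.12·log₂(0.12) = 0.3671
−0.21·log₂(0.21) = 0.4728
−0.24·log₂(0.24) = 0.4941
Sum ≈ 2.4379 → 2.4379 bits.

2.4379 bits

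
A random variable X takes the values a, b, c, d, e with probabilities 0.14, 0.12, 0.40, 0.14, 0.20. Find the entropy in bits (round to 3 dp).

H = −Σ pᵢ log₂ pᵢ.
−0.14·log₂(0.14) = 0.3971
−0.12·log₂(0.12) = 0.3671
−0.40·log₂(0.40) = 0.5288
−0.14·log₂(0.14) = 0.3971
−0.20·log₂(0.20) = 0.4644
Sum ≈ 2.1544 → 2.154 bits.

2.154 bits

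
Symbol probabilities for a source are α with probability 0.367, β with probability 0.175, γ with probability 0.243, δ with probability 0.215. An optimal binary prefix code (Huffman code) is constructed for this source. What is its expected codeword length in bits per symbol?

Repeatedly combine the two least-probable nodes; the expected code length is the sum of the merged weights.
merge 7/40 + 43/200 → 39/100
merge 243/1000 + 367/1000 → 61/100
merge 39/100 + 61/100 → 1
L = 39/100 + 61/100 + 1 = 2 bits/symbol.

2 bits/symbol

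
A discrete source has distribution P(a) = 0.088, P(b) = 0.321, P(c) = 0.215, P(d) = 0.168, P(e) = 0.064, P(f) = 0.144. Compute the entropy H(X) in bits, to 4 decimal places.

2.4003 bits

H = −Σ pᵢ log₂ pᵢ.
−0.088·log₂(0.088) = 0.3086
−0.321·log₂(0.321) = 0.5262
−0.215·log₂(0.215) = 0.4768
−0.168·log₂(0.168) = 0.4323
−0.064·log₂(0.064) = 0.2538
−0.144·log₂(0.144) = 0.4026
Sum ≈ 2.4003 → 2.4003 bits.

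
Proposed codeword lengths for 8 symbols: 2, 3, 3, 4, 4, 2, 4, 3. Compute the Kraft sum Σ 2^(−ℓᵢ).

With common denominator 2^4 = 16: Σ 2^(−ℓᵢ) = 4/16 + 2/16 + 2/16 + 1/16 + 1/16 + 4/16 + 1/16 + 2/16 = 17/16 = 1.0625.

1.0625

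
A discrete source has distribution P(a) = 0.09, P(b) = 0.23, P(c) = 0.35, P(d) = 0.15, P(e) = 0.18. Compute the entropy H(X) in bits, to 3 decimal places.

H = −Σ pᵢ log₂ pᵢ.
−0.09·log₂(0.09) = 0.3127
−0.23·log₂(0.23) = 0.4877
−0.35·log₂(0.35) = 0.5301
−0.15·log₂(0.15) = 0.4105
−0.18·log₂(0.18) = 0.4453
Sum ≈ 2.1863 → 2.186 bits.

2.186 bits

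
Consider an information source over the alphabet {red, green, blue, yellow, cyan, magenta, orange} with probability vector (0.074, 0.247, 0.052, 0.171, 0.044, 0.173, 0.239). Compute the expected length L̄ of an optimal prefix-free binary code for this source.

Repeatedly combine the two least-probable nodes; the expected code length is the sum of the merged weights.
merge 11/250 + 13/250 → 12/125
merge 37/500 + 12/125 → 17/100
merge 17/100 + 171/1000 → 341/1000
merge 173/1000 + 239/1000 → 103/250
merge 247/1000 + 341/1000 → 147/250
merge 103/250 + 147/250 → 1
L = 12/125 + 17/100 + 341/1000 + 103/250 + 147/250 + 1 = 2607/1000 = 2.607 bits/symbol.

2.607 bits/symbol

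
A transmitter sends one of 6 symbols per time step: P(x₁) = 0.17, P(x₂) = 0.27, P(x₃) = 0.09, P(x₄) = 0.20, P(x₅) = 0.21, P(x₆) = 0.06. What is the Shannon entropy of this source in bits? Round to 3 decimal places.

H = −Σ pᵢ log₂ pᵢ.
−0.17·log₂(0.17) = 0.4346
−0.27·log₂(0.27) = 0.5100
−0.09·log₂(0.09) = 0.3127
−0.20·log₂(0.20) = 0.4644
−0.21·log₂(0.21) = 0.4728
−0.06·log₂(0.06) = 0.2435
Sum ≈ 2.4380 → 2.438 bits.

2.438 bits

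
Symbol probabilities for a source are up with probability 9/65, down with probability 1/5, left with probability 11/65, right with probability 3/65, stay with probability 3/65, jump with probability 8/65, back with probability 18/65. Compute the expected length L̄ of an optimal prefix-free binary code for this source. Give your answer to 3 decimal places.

2.615 bits/symbol

Repeatedly combine the two least-probable nodes; the expected code length is the sum of the merged weights.
merge 3/65 + 3/65 → 6/65
merge 6/65 + 8/65 → 14/65
merge 9/65 + 11/65 → 4/13
merge 1/5 + 14/65 → 27/65
merge 18/65 + 4/13 → 38/65
merge 27/65 + 38/65 → 1
L = 6/65 + 14/65 + 4/13 + 27/65 + 38/65 + 1 = 34/13 ≈ 2.615 bits/symbol.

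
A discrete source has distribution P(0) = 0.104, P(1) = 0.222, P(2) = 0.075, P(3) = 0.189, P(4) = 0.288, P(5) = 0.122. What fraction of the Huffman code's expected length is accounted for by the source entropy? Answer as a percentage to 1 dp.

Entropy H = −Σ p log₂ p ≈ 2.4437 bits.
Huffman merges: 3/40+13/125→179/1000; 61/500+179/1000→301/1000; 189/1000+111/500→411/1000; 36/125+301/1000→589/1000; 411/1000+589/1000→1. L = 62/25 ≈ 2.4800.
Efficiency = H/L = 2.4437/2.4800 = 98.5%.

98.5%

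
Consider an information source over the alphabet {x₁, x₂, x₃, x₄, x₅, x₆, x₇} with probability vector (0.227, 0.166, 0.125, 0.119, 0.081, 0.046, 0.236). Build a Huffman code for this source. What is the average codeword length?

2.664 bits/symbol

Repeatedly combine the two least-probable nodes; the expected code length is the sum of the merged weights.
merge 23/500 + 81/1000 → 127/1000
merge 119/1000 + 1/8 → 61/250
merge 127/1000 + 83/500 → 293/1000
merge 227/1000 + 59/250 → 463/1000
merge 61/250 + 293/1000 → 537/1000
merge 463/1000 + 537/1000 → 1
L = 127/1000 + 61/250 + 293/1000 + 463/1000 + 537/1000 + 1 = 333/125 = 2.664 bits/symbol.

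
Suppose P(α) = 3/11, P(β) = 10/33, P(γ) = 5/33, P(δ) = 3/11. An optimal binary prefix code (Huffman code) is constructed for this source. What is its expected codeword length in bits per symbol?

Repeatedly combine the two least-probable nodes; the expected code length is the sum of the merged weights.
merge 5/33 + 3/11 → 14/33
merge 3/11 + 10/33 → 19/33
merge 14/33 + 19/33 → 1
L = 14/33 + 19/33 + 1 = 2 bits/symbol.

2 bits/symbol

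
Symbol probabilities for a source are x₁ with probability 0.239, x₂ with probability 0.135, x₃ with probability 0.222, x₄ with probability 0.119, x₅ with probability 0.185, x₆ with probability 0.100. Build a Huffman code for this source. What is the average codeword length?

Repeatedly combine the two least-probable nodes; the expected code length is the sum of the merged weights.
merge 1/10 + 119/1000 → 219/1000
merge 27/200 + 37/200 → 8/25
merge 219/1000 + 111/500 → 441/1000
merge 239/1000 + 8/25 → 559/1000
merge 441/1000 + 559/1000 → 1
L = 219/1000 + 8/25 + 441/1000 + 559/1000 + 1 = 2539/1000 = 2.539 bits/symbol.

2.539 bits/symbol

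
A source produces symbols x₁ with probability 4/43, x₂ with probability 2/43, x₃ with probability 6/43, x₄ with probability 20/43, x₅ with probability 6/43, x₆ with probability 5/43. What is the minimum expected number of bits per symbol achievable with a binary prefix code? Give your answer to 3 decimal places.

Repeatedly combine the two least-probable nodes; the expected code length is the sum of the merged weights.
merge 2/43 + 4/43 → 6/43
merge 5/43 + 6/43 → 11/43
merge 6/43 + 6/43 → 12/43
merge 11/43 + 12/43 → 23/43
merge 20/43 + 23/43 → 1
L = 6/43 + 11/43 + 12/43 + 23/43 + 1 = 95/43 ≈ 2.209 bits/symbol.

2.209 bits/symbol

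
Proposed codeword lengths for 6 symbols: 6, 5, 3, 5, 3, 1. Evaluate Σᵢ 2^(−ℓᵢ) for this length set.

With common denominator 2^6 = 64: Σ 2^(−ℓᵢ) = 1/64 + 2/64 + 8/64 + 2/64 + 8/64 + 32/64 = 53/64 = 0.828125.

0.828125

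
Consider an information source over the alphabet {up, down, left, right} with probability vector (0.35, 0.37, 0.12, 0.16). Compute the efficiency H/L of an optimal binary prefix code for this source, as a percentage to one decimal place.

Entropy H = −Σ p log₂ p ≈ 1.8509 bits.
Huffman merges: 3/25+4/25→7/25; 7/25+7/20→63/100; 37/100+63/100→1. L = 191/100 ≈ 1.9100.
Efficiency = H/L = 1.8509/1.9100 = 96.9%.

96.9%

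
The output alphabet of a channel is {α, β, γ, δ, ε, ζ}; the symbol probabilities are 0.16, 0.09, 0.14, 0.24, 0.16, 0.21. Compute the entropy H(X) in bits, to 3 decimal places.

H = −Σ pᵢ log₂ pᵢ.
−0.16·log₂(0.16) = 0.4230
−0.09·log₂(0.09) = 0.3127
−0.14·log₂(0.14) = 0.3971
−0.24·log₂(0.24) = 0.4941
−0.16·log₂(0.16) = 0.4230
−0.21·log₂(0.21) = 0.4728
Sum ≈ 2.5228 → 2.523 bits.

2.523 bits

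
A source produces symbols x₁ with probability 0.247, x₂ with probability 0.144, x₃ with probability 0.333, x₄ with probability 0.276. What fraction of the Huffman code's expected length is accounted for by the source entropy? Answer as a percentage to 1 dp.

Entropy H = −Σ p log₂ p ≈ 1.9418 bits.
Huffman merges: 18/125+247/1000→391/1000; 69/250+333/1000→609/1000; 391/1000+609/1000→1. L = 2 ≈ 2.0000.
Efficiency = H/L = 1.9418/2.0000 = 97.1%.

97.1%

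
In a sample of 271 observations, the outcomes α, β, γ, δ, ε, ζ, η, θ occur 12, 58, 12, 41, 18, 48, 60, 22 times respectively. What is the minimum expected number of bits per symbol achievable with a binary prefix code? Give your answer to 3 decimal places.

2.801 bits/symbol

Probabilities are the counts divided by 271.
Repeatedly combine the two least-probable nodes; the expected code length is the sum of the merged weights.
merge 12/271 + 12/271 → 24/271
merge 18/271 + 22/271 → 40/271
merge 24/271 + 40/271 → 64/271
merge 41/271 + 48/271 → 89/271
merge 58/271 + 60/271 → 118/271
merge 64/271 + 89/271 → 153/271
merge 118/271 + 153/271 → 1
L = 24/271 + 40/271 + 64/271 + 89/271 + 118/271 + 153/271 + 1 = 759/271 ≈ 2.801 bits/symbol.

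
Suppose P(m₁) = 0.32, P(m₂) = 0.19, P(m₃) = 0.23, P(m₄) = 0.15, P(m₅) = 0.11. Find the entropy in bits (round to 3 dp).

2.230 bits

H = −Σ pᵢ log₂ pᵢ.
−0.32·log₂(0.32) = 0.5260
−0.19·log₂(0.19) = 0.4552
−0.23·log₂(0.23) = 0.4877
−0.15·log₂(0.15) = 0.4105
−0.11·log₂(0.11) = 0.3503
Sum ≈ 2.2298 → 2.230 bits.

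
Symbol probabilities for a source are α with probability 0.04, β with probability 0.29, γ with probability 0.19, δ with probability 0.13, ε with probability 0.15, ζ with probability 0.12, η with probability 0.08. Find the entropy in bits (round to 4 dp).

H = −Σ pᵢ log₂ pᵢ.
−0.04·log₂(0.04) = 0.1858
−0.29·log₂(0.29) = 0.5179
−0.19·log₂(0.19) = 0.4552
−0.13·log₂(0.13) = 0.3826
−0.15·log₂(0.15) = 0.4105
−0.12·log₂(0.12) = 0.3671
−0.08·log₂(0.08) = 0.2915
Sum ≈ 2.6106 → 2.6106 bits.

2.6106 bits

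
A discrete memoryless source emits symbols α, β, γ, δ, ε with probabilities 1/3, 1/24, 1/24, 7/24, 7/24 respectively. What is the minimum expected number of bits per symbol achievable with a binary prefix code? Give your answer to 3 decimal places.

2.083 bits/symbol

Repeatedly combine the two least-probable nodes; the expected code length is the sum of the merged weights.
merge 1/24 + 1/24 → 1/12
merge 1/12 + 7/24 → 3/8
merge 7/24 + 1/3 → 5/8
merge 3/8 + 5/8 → 1
L = 1/12 + 3/8 + 5/8 + 1 = 25/12 ≈ 2.083 bits/symbol.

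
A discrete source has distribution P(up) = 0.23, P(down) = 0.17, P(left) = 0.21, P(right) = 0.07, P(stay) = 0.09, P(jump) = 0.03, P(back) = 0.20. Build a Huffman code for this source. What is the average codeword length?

2.65 bits/symbol

Repeatedly combine the two least-probable nodes; the expected code length is the sum of the merged weights.
merge 3/100 + 7/100 → 1/10
merge 9/100 + 1/10 → 19/100
merge 17/100 + 19/100 → 9/25
merge 1/5 + 21/100 → 41/100
merge 23/100 + 9/25 → 59/100
merge 41/100 + 59/100 → 1
L = 1/10 + 19/100 + 9/25 + 41/100 + 59/100 + 1 = 53/20 = 2.65 bits/symbol.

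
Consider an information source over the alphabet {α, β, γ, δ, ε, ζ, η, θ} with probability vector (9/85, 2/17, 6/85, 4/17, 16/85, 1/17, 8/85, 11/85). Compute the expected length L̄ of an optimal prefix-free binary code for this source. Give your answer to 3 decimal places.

2.894 bits/symbol

Repeatedly combine the two least-probable nodes; the expected code length is the sum of the merged weights.
merge 1/17 + 6/85 → 11/85
merge 8/85 + 9/85 → 1/5
merge 2/17 + 11/85 → 21/85
merge 11/85 + 16/85 → 27/85
merge 1/5 + 4/17 → 37/85
merge 21/85 + 27/85 → 48/85
merge 37/85 + 48/85 → 1
L = 11/85 + 1/5 + 21/85 + 27/85 + 37/85 + 48/85 + 1 = 246/85 ≈ 2.894 bits/symbol.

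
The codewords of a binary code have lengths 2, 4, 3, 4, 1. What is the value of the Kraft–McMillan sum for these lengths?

1

With common denominator 2^4 = 16: Σ 2^(−ℓᵢ) = 4/16 + 1/16 + 2/16 + 1/16 + 8/16 = 16/16 = 1.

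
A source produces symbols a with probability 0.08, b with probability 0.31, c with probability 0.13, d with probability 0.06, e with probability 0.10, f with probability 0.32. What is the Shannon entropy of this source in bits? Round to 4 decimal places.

H = −Σ pᵢ log₂ pᵢ.
−0.08·log₂(0.08) = 0.2915
−0.31·log₂(0.31) = 0.5238
−0.13·log₂(0.13) = 0.3826
−0.06·log₂(0.06) = 0.2435
−0.10·log₂(0.10) = 0.3322
−0.32·log₂(0.32) = 0.5260
Sum ≈ 2.2997 → 2.2997 bits.

2.2997 bits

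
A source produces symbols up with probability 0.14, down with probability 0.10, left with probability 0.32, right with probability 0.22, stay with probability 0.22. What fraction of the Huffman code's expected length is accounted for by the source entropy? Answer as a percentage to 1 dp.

99.0%

Entropy H = −Σ p log₂ p ≈ 2.2165 bits.
Huffman merges: 1/10+7/50→6/25; 11/50+11/50→11/25; 6/25+8/25→14/25; 11/25+14/25→1. L = 56/25 ≈ 2.2400.
Efficiency = H/L = 2.2165/2.2400 = 99.0%.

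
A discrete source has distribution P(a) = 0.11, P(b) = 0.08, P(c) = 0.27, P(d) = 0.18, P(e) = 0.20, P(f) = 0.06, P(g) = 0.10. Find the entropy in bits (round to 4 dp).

H = −Σ pᵢ log₂ pᵢ.
−0.11·log₂(0.11) = 0.3503
−0.08·log₂(0.08) = 0.2915
−0.27·log₂(0.27) = 0.5100
−0.18·log₂(0.18) = 0.4453
−0.20·log₂(0.20) = 0.4644
−0.06·log₂(0.06) = 0.2435
−0.10·log₂(0.10) = 0.3322
Sum ≈ 2.6372 → 2.6372 bits.

2.6372 bits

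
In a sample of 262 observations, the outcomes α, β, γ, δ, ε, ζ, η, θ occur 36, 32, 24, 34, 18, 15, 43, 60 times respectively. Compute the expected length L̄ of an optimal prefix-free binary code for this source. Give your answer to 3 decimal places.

Probabilities are the counts divided by 262.
Repeatedly combine the two least-probable nodes; the expected code length is the sum of the merged weights.
merge 15/262 + 9/131 → 33/262
merge 12/131 + 16/131 → 28/131
merge 33/262 + 17/131 → 67/262
merge 18/131 + 43/262 → 79/262
merge 28/131 + 30/131 → 58/131
merge 67/262 + 79/262 → 73/131
merge 58/131 + 73/131 → 1
L = 33/262 + 28/131 + 67/262 + 79/262 + 58/131 + 73/131 + 1 = 759/262 ≈ 2.897 bits/symbol.

2.897 bits/symbol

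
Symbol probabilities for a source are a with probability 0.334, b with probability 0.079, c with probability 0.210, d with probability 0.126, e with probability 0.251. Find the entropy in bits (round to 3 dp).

H = −Σ pᵢ log₂ pᵢ.
−0.334·log₂(0.334) = 0.5284
−0.079·log₂(0.079) = 0.2893
−0.210·log₂(0.210) = 0.4728
−0.126·log₂(0.126) = 0.3766
−0.251·log₂(0.251) = 0.5006
Sum ≈ 2.1676 → 2.168 bits.

2.168 bits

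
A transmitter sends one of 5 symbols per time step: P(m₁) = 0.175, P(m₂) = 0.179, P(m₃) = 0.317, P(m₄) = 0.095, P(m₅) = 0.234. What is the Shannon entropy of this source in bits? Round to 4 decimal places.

H = −Σ pᵢ log₂ pᵢ.
−0.175·log₂(0.175) = 0.4401
−0.179·log₂(0.179) = 0.4443
−0.317·log₂(0.317) = 0.5254
−0.095·log₂(0.095) = 0.3226
−0.234·log₂(0.234) = 0.4903
Sum ≈ 2.2227 → 2.2227 bits.

2.2227 bits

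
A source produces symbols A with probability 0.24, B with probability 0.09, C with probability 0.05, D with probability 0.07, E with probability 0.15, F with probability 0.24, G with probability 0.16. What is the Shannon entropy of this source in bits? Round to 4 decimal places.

2.6191 bits

H = −Σ pᵢ log₂ pᵢ.
−0.24·log₂(0.24) = 0.4941
−0.09·log₂(0.09) = 0.3127
−0.05·log₂(0.05) = 0.2161
−0.07·log₂(0.07) = 0.2686
−0.15·log₂(0.15) = 0.4105
−0.24·log₂(0.24) = 0.4941
−0.16·log₂(0.16) = 0.4230
Sum ≈ 2.6191 → 2.6191 bits.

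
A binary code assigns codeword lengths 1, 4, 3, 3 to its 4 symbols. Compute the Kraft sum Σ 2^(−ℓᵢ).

0.8125

With common denominator 2^4 = 16: Σ 2^(−ℓᵢ) = 8/16 + 1/16 + 2/16 + 2/16 = 13/16 = 0.8125.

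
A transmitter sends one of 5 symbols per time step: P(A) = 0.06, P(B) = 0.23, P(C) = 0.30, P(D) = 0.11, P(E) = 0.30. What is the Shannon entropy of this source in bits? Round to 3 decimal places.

H = −Σ pᵢ log₂ pᵢ.
−0.06·log₂(0.06) = 0.2435
−0.23·log₂(0.23) = 0.4877
−0.30·log₂(0.30) = 0.5211
−0.11·log₂(0.11) = 0.3503
−0.30·log₂(0.30) = 0.5211
Sum ≈ 2.1237 → 2.124 bits.

2.124 bits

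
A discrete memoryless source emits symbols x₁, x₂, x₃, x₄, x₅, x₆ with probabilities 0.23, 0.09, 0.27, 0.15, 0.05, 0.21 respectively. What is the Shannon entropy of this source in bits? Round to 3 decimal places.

2.410 bits

H = −Σ pᵢ log₂ pᵢ.
−0.23·log₂(0.23) = 0.4877
−0.09·log₂(0.09) = 0.3127
−0.27·log₂(0.27) = 0.5100
−0.15·log₂(0.15) = 0.4105
−0.05·log₂(0.05) = 0.2161
−0.21·log₂(0.21) = 0.4728
Sum ≈ 2.4098 → 2.410 bits.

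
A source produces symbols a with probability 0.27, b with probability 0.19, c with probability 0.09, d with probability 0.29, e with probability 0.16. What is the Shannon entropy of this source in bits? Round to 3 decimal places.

2.219 bits

H = −Σ pᵢ log₂ pᵢ.
−0.27·log₂(0.27) = 0.5100
−0.19·log₂(0.19) = 0.4552
−0.09·log₂(0.09) = 0.3127
−0.29·log₂(0.29) = 0.5179
−0.16·log₂(0.16) = 0.4230
Sum ≈ 2.2188 → 2.219 bits.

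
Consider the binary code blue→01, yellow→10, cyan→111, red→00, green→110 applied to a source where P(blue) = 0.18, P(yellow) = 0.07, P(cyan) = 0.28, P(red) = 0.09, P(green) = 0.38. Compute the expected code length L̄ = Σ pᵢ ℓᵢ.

L̄ = Σ pᵢ·ℓᵢ = 0.18·2 + 0.07·2 + 0.28·3 + 0.09·2 + 0.38·3 = 2.66 bits/symbol.

2.66 bits/symbol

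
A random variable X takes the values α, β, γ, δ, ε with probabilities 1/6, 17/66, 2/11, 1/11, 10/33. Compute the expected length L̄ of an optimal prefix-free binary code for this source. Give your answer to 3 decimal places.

2.258 bits/symbol

Repeatedly combine the two least-probable nodes; the expected code length is the sum of the merged weights.
merge 1/11 + 1/6 → 17/66
merge 2/11 + 17/66 → 29/66
merge 17/66 + 10/33 → 37/66
merge 29/66 + 37/66 → 1
L = 17/66 + 29/66 + 37/66 + 1 = 149/66 ≈ 2.258 bits/symbol.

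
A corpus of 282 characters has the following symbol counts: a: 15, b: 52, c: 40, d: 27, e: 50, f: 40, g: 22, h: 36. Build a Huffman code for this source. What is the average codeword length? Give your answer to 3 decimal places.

Probabilities are the counts divided by 282.
Repeatedly combine the two least-probable nodes; the expected code length is the sum of the merged weights.
merge 5/94 + 11/141 → 37/282
merge 9/94 + 6/47 → 21/94
merge 37/282 + 20/141 → 77/282
merge 20/141 + 25/141 → 15/47
merge 26/141 + 21/94 → 115/282
merge 77/282 + 15/47 → 167/282
merge 115/282 + 167/282 → 1
L = 37/282 + 21/94 + 77/282 + 15/47 + 115/282 + 167/282 + 1 = 277/94 ≈ 2.947 bits/symbol.

2.947 bits/symbol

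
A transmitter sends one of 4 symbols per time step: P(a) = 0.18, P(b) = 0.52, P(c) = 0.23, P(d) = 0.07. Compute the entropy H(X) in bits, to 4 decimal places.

H = −Σ pᵢ log₂ pᵢ.
−0.18·log₂(0.18) = 0.4453
−0.52·log₂(0.52) = 0.4906
−0.23·log₂(0.23) = 0.4877
−0.07·log₂(0.07) = 0.2686
Sum ≈ 1.6921 → 1.6921 bits.

1.6921 bits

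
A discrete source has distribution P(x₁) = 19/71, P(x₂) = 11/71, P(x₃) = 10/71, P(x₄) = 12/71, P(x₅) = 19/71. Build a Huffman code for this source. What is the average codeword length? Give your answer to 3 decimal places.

2.296 bits/symbol

Repeatedly combine the two least-probable nodes; the expected code length is the sum of the merged weights.
merge 10/71 + 11/71 → 21/71
merge 12/71 + 19/71 → 31/71
merge 19/71 + 21/71 → 40/71
merge 31/71 + 40/71 → 1
L = 21/71 + 31/71 + 40/71 + 1 = 163/71 ≈ 2.296 bits/symbol.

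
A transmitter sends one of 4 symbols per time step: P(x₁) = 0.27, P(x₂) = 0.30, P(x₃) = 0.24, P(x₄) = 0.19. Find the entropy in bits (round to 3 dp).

H = −Σ pᵢ log₂ pᵢ.
−0.27·log₂(0.27) = 0.5100
−0.30·log₂(0.30) = 0.5211
−0.24·log₂(0.24) = 0.4941
−0.19·log₂(0.19) = 0.4552
Sum ≈ 1.9805 → 1.980 bits.

1.980 bits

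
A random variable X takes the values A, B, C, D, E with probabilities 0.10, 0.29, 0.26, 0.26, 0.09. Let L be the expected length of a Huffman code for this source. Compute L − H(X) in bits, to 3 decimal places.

Entropy H = −Σ p log₂ p ≈ 2.1733 bits.
Huffman merges: 9/100+1/10→19/100; 19/100+13/50→9/20; 13/50+29/100→11/20; 9/20+11/20→1. L = 219/100 ≈ 2.1900.
L − H = 2.1900 − 2.1733 = 0.017 bits.

0.017 bits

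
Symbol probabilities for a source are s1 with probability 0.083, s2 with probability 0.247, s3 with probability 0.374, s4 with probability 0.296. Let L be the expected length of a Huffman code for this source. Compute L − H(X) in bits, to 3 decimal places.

Entropy H = −Σ p log₂ p ≈ 1.8469 bits.
Huffman merges: 83/1000+247/1000→33/100; 37/125+33/100→313/500; 187/500+313/500→1. L = 489/250 ≈ 1.9560.
L − H = 1.9560 − 1.8469 = 0.109 bits.

0.109 bits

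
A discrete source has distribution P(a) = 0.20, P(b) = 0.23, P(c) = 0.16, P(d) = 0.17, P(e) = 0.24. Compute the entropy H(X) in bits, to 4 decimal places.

2.3038 bits

H = −Σ pᵢ log₂ pᵢ.
−0.20·log₂(0.20) = 0.4644
−0.23·log₂(0.23) = 0.4877
−0.16·log₂(0.16) = 0.4230
−0.17·log₂(0.17) = 0.4346
−0.24·log₂(0.24) = 0.4941
Sum ≈ 2.3038 → 2.3038 bits.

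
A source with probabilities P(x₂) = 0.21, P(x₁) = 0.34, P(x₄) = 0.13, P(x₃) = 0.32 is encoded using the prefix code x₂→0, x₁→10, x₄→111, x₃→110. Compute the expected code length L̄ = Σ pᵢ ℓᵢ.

L̄ = Σ pᵢ·ℓᵢ = 0.21·1 + 0.34·2 + 0.13·3 + 0.32·3 = 2.24 bits/symbol.

2.24 bits/symbol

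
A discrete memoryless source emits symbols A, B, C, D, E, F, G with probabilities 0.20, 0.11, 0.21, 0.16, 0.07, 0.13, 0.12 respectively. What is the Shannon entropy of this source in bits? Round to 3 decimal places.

H = −Σ pᵢ log₂ pᵢ.
−0.20·log₂(0.20) = 0.4644
−0.11·log₂(0.11) = 0.3503
−0.21·log₂(0.21) = 0.4728
−0.16·log₂(0.16) = 0.4230
−0.07·log₂(0.07) = 0.2686
−0.13·log₂(0.13) = 0.3826
−0.12·log₂(0.12) = 0.3671
Sum ≈ 2.7288 → 2.729 bits.

2.729 bits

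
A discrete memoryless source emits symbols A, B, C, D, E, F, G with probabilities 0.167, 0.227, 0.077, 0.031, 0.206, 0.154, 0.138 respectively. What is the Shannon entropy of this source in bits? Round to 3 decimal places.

H = −Σ pᵢ log₂ pᵢ.
−0.167·log₂(0.167) = 0.4312
−0.227·log₂(0.227) = 0.4856
−0.077·log₂(0.077) = 0.2848
−0.031·log₂(0.031) = 0.1554
−0.206·log₂(0.206) = 0.4695
−0.154·log₂(0.154) = 0.4156
−0.138·log₂(0.138) = 0.3943
Sum ≈ 2.6365 → 2.636 bits.

2.636 bits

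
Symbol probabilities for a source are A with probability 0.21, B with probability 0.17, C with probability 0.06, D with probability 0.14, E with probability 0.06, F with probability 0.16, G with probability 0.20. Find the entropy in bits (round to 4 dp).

2.6790 bits

H = −Σ pᵢ log₂ pᵢ.
−0.21·log₂(0.21) = 0.4728
−0.17·log₂(0.17) = 0.4346
−0.06·log₂(0.06) = 0.2435
−0.14·log₂(0.14) = 0.3971
−0.06·log₂(0.06) = 0.2435
−0.16·log₂(0.16) = 0.4230
−0.20·log₂(0.20) = 0.4644
Sum ≈ 2.6790 → 2.6790 bits.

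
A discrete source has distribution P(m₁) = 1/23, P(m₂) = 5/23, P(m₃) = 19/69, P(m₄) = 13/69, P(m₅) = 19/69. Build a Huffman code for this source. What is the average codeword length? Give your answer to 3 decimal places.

Repeatedly combine the two least-probable nodes; the expected code length is the sum of the merged weights.
merge 1/23 + 13/69 → 16/69
merge 5/23 + 16/69 → 31/69
merge 19/69 + 19/69 → 38/69
merge 31/69 + 38/69 → 1
L = 16/69 + 31/69 + 38/69 + 1 = 154/69 ≈ 2.232 bits/symbol.

2.232 bits/symbol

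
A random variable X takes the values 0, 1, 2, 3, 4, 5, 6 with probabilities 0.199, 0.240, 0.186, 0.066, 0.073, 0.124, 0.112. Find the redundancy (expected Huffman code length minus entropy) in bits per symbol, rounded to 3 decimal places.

0.029 bits

Entropy H = −Σ p log₂ p ≈ 2.6706 bits.
Huffman merges: 33/500+73/1000→139/1000; 14/125+31/250→59/250; 139/1000+93/500→13/40; 199/1000+59/250→87/200; 6/25+13/40→113/200; 87/200+113/200→1. L = 27/10 ≈ 2.7000.
L − H = 2.7000 − 2.6706 = 0.029 bits.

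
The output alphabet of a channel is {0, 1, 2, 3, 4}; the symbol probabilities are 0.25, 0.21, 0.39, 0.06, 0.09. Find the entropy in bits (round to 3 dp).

2.059 bits

H = −Σ pᵢ log₂ pᵢ.
−0.25·log₂(0.25) = 0.5000
−0.21·log₂(0.21) = 0.4728
−0.39·log₂(0.39) = 0.5298
−0.06·log₂(0.06) = 0.2435
−0.09·log₂(0.09) = 0.3127
Sum ≈ 2.0588 → 2.059 bits.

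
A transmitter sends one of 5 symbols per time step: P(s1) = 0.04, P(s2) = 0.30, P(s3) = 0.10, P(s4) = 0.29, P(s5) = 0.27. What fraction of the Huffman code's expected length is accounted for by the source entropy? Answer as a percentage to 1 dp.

96.6%

Entropy H = −Σ p log₂ p ≈ 2.0670 bits.
Huffman merges: 1/25+1/10→7/50; 7/50+27/100→41/100; 29/100+3/10→59/100; 41/100+59/100→1. L = 107/50 ≈ 2.1400.
Efficiency = H/L = 2.0670/2.1400 = 96.6%.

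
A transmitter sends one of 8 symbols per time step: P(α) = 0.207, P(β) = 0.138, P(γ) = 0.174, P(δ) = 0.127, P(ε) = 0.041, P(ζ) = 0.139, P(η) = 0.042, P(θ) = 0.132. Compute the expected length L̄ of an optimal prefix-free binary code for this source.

2.876 bits/symbol

Repeatedly combine the two least-probable nodes; the expected code length is the sum of the merged weights.
merge 41/1000 + 21/500 → 83/1000
merge 83/1000 + 127/1000 → 21/100
merge 33/250 + 69/500 → 27/100
merge 139/1000 + 87/500 → 313/1000
merge 207/1000 + 21/100 → 417/1000
merge 27/100 + 313/1000 → 583/1000
merge 417/1000 + 583/1000 → 1
L = 83/1000 + 21/100 + 27/100 + 313/1000 + 417/1000 + 583/1000 + 1 = 719/250 = 2.876 bits/symbol.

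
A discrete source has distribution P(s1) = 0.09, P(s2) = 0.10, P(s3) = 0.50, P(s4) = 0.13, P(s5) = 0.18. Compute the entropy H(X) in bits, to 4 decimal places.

1.9728 bits

H = −Σ pᵢ log₂ pᵢ.
−0.09·log₂(0.09) = 0.3127
−0.10·log₂(0.10) = 0.3322
−0.50·log₂(0.50) = 0.5000
−0.13·log₂(0.13) = 0.3826
−0.18·log₂(0.18) = 0.4453
Sum ≈ 1.9728 → 1.9728 bits.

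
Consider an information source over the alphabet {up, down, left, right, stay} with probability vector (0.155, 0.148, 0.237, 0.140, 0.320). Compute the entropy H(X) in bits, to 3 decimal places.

2.240 bits

H = −Σ pᵢ log₂ pᵢ.
−0.155·log₂(0.155) = 0.4169
−0.148·log₂(0.148) = 0.4079
−0.237·log₂(0.237) = 0.4923
−0.140·log₂(0.140) = 0.3971
−0.320·log₂(0.320) = 0.5260
Sum ≈ 2.2402 → 2.240 bits.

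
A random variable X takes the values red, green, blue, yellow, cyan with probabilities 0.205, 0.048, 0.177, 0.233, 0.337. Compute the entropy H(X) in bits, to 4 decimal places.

2.1396 bits

H = −Σ pᵢ log₂ pᵢ.
−0.205·log₂(0.205) = 0.4687
−0.048·log₂(0.048) = 0.2103
−0.177·log₂(0.177) = 0.4422
−0.233·log₂(0.233) = 0.4897
−0.337·log₂(0.337) = 0.5288
Sum ≈ 2.1396 → 2.1396 bits.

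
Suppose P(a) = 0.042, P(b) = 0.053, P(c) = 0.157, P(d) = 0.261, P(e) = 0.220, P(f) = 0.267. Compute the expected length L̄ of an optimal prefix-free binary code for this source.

2.347 bits/symbol

Repeatedly combine the two least-probable nodes; the expected code length is the sum of the merged weights.
merge 21/500 + 53/1000 → 19/200
merge 19/200 + 157/1000 → 63/250
merge 11/50 + 63/250 → 59/125
merge 261/1000 + 267/1000 → 66/125
merge 59/125 + 66/125 → 1
L = 19/200 + 63/250 + 59/125 + 66/125 + 1 = 2347/1000 = 2.347 bits/symbol.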